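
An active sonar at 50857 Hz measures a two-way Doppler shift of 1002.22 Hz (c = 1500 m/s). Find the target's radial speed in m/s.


14.78 m/s


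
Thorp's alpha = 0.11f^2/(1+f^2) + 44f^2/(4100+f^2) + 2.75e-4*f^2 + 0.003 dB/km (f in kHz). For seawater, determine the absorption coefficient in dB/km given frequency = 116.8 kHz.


37.697 dB/km


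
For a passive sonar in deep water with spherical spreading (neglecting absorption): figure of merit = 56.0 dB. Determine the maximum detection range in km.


At max range FOM = TL, so 20*log10(R) = 56.0
R = 10^(56.0/20) = 630.96 m = 0.63 km

0.63 km


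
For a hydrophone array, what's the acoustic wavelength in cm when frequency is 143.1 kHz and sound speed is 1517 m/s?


lambda = c/f = 1517 / 143100 = 0.0106 m = 1.06 cm

1.06 cm


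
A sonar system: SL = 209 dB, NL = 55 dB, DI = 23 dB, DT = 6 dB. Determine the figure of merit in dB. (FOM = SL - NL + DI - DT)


FOM = SL - NL + DI - DT = 209 - 55 + 23 - 6 = 171

171 dB


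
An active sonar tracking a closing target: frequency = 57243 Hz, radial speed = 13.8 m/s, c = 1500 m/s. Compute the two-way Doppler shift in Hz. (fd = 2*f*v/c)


fd = 2*f*v/c = 2 * 57243 * 13.8 / 1500 = 1053.27

1053.27 Hz


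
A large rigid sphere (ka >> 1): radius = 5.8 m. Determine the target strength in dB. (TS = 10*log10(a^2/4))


TS = 10*log10(5.8^2 / 4) = 10*log10(8.41) = 9.25

9.25 dB


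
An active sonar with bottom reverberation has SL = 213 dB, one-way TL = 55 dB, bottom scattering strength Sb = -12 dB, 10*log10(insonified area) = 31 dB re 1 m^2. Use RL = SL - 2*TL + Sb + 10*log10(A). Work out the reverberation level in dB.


RL = SL - 2*TL + Sb + 10*log10(A) = 213 - 2*55 + (-12) + 31 = 122

122 dB


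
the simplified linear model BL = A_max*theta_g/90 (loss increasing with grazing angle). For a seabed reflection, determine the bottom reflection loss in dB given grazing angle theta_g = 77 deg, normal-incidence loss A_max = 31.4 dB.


BL = A_max * theta_g / 90 = 31.4 * 77 / 90 = 26.86

26.86 dB


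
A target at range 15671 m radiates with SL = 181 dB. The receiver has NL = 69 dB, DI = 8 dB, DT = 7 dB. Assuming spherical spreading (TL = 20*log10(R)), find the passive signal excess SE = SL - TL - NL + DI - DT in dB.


Step 1: TL = 20*log10(15671) = 83.9 dB
Step 2: SE = 181 - 83.9 - 69 + 8 - 7 = 29.1

29.1 dB


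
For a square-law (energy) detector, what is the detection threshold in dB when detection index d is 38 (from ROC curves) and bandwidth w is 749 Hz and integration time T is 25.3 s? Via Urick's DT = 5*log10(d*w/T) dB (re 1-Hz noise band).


DT = 5*log10(d*w/T) = 5*log10(38 * 749 / 25.3) = 5*log10(1124.98) = 15.26

15.26 dB


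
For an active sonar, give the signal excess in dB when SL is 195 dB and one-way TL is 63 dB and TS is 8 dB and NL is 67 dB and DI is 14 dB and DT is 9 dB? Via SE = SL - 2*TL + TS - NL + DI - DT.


SE = SL - 2*TL + TS - NL + DI - DT = 195 - 2*63 + (8) - 67 + 14 - 9 = 15

15 dB


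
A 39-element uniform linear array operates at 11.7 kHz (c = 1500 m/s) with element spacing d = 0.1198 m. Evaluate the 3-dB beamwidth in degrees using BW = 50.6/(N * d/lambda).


1.39 deg


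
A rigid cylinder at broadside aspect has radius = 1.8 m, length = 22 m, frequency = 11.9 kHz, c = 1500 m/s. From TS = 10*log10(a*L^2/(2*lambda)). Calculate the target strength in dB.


lambda = 1500/11900 = 0.12605 m
TS = 10*log10(1.8*22^2/(2*0.12605)) = 35.39

35.39 dB


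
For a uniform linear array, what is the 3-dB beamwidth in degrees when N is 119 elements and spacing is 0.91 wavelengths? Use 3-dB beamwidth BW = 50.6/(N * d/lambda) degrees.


BW = 50.6 / (119 * 0.91) = 50.6 / 108.29 = 0.47

0.47 deg


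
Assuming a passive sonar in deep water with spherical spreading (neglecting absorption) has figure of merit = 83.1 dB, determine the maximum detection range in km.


At max range FOM = TL, so 20*log10(R) = 83.1
R = 10^(83.1/20) = 14288.94 m = 14.29 km

14.29 km


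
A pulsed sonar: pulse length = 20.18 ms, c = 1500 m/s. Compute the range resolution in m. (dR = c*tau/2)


15.135 m


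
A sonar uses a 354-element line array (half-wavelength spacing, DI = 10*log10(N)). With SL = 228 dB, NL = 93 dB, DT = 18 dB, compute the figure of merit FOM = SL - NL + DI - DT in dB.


Step 1: DI = 10*log10(354) = 25.49 dB
Step 2: FOM = SL - NL + DI - DT = 228 - 93 + 25.49 - 18 = 142.49

142.49 dB


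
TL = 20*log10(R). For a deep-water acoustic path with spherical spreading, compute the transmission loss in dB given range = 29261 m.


89.33 dB


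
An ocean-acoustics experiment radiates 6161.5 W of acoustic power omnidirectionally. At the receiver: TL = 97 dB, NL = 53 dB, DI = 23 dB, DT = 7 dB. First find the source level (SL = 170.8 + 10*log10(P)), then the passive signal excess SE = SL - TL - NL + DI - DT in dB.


Step 1: SL = 170.8 + 10*log10(6161.5) = 208.7 dB
Step 2: SE = SL - TL - NL + DI - DT = 208.7 - 97 - 53 + 23 - 7 = 74.7

74.7 dB


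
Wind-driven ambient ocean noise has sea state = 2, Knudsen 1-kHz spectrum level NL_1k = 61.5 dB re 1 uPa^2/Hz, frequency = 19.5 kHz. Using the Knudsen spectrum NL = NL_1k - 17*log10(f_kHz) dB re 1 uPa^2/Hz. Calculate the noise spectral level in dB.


NL = NL_1k - 17*log10(f_kHz) = 61.5 - 17*log10(19.5) = 61.5 - (21.93) = 39.57

39.57 dB


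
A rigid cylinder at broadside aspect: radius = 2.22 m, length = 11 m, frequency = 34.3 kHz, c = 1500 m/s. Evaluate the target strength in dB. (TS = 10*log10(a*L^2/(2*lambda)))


34.87 dB


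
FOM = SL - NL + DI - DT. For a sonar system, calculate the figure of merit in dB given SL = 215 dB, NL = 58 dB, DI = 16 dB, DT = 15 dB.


158 dB


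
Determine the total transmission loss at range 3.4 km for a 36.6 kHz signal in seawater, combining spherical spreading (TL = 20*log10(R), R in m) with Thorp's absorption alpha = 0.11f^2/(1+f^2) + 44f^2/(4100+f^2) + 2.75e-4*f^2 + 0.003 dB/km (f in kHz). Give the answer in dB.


Step 1 (Thorp): alpha = 0.11*1339.56/(1+1339.56) + 44*1339.56/(4100+1339.56) + 2.75e-4*1339.56 + 0.003 = 11.3168 dB/km
Step 2: TL_spread = 20*log10(3400) = 70.63 dB
Step 3: TL_abs = alpha*R = 11.3168 * 3.4 = 38.48 dB
Step 4: TL_total = 70.63 + 38.48 = 109.11

109.11 dB


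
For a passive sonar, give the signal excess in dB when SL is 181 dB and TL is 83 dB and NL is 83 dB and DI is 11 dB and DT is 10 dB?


SE = SL - TL - NL + DI - DT = 181 - 83 - 83 + 11 - 10 = 16

16 dB


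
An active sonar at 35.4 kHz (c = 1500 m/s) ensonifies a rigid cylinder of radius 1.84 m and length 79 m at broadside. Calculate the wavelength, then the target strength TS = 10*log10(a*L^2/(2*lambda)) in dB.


Step 1: lambda = c/f = 1500/35400 = 0.04237 m
Step 2: TS = 10*log10(a*L^2/(2*lambda)) = 10*log10(1.84*79^2/(2*0.04237)) = 51.32

51.32 dB


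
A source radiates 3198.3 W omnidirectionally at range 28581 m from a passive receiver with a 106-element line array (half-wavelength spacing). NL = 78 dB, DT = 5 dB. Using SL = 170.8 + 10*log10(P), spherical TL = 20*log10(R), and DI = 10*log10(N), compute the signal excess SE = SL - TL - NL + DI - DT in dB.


53.98 dB


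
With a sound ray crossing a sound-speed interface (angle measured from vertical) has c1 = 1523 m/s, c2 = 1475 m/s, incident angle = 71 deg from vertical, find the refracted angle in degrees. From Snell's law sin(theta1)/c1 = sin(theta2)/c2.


sin(theta2) = (c2/c1)*sin(theta1) = (1475/1523)*sin(71 deg) = 0.91572
theta2 = arcsin(0.91572) = 66.31

66.31 deg


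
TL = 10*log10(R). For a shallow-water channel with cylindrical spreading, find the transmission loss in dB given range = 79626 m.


TL = 10*log10(79626) = 49.01

49.01 dB


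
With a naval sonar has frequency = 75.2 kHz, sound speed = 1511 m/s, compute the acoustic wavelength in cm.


lambda = c/f = 1511 / 75200 = 0.0201 m = 2.01 cm

2.01 cm


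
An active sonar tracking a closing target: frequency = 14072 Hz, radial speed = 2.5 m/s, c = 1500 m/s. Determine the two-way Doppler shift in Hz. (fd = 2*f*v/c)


fd = 2*f*v/c = 2 * 14072 * 2.5 / 1500 = 46.91

46.91 Hz


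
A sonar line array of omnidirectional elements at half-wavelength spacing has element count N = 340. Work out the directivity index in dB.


DI = 10*log10(340) = 25.31

25.31 dB


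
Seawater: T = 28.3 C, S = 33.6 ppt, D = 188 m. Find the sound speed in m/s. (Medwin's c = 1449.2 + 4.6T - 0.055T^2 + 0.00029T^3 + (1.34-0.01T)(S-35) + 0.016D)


1543.43 m/s


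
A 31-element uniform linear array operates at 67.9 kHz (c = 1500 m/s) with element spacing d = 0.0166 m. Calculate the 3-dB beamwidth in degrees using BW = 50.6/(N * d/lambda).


2.17 deg


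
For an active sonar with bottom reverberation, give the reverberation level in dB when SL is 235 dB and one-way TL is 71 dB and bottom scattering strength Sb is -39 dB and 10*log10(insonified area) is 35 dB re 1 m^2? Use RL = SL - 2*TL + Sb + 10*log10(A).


89 dB


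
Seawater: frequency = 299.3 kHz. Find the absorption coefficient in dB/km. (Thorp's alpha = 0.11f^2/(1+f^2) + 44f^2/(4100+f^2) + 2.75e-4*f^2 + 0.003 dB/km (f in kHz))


f^2 = 89580.49
alpha = 0.11*89580.49/(1+89580.49) + 44*89580.49/(4100+89580.49) + 2.75e-4*89580.49 + 0.003 = 66.822

66.822 dB/km


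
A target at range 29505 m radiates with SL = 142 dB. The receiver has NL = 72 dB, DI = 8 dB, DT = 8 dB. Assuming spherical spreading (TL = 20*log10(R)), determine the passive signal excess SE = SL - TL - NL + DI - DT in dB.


-19.4 dB


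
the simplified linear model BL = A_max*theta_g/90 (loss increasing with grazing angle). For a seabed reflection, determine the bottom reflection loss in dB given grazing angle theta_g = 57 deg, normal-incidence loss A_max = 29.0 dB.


BL = A_max * theta_g / 90 = 29.0 * 57 / 90 = 18.37

18.37 dB


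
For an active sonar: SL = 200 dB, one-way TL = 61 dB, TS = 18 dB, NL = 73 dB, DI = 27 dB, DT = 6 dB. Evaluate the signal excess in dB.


SE = SL - 2*TL + TS - NL + DI - DT = 200 - 2*61 + (18) - 73 + 27 - 6 = 44

44 dB


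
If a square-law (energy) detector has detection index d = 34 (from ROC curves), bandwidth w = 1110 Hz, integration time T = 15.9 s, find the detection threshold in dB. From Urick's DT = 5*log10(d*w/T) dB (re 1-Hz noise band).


DT = 5*log10(d*w/T) = 5*log10(34 * 1110 / 15.9) = 5*log10(2373.58) = 16.88

16.88 dB


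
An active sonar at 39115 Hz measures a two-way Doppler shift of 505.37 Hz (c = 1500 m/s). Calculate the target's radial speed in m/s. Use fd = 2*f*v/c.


9.69 m/s


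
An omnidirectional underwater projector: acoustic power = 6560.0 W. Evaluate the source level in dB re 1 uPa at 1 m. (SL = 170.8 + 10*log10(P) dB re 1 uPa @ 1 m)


208.97 dB


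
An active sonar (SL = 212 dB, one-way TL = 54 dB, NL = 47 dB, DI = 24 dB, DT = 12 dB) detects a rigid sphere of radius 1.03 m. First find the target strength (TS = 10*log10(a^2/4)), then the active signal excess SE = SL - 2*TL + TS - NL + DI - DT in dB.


Step 1: TS = 10*log10(1.03^2/4) = -5.76 dB
Step 2: SE = SL - 2*TL + TS - NL + DI - DT = 212 - 2*54 + (-5.76) - 47 + 24 - 12 = 63.24

63.24 dB


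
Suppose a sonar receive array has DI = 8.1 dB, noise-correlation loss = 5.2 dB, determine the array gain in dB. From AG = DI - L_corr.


AG = DI - L_corr = 8.1 - 5.2 = 2.9

2.9 dB


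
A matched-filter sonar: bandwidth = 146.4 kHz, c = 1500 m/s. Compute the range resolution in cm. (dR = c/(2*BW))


dR = c/(2*BW) = 1500 / (2 * 146.4e3) = 0.0051 m = 0.51 cm

0.51 cm


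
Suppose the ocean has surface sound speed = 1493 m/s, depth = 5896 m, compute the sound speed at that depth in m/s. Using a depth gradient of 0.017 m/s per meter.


1593.232 m/s


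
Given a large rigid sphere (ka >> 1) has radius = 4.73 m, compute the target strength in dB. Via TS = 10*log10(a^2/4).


TS = 10*log10(4.73^2 / 4) = 10*log10(5.593225) = 7.48

7.48 dB


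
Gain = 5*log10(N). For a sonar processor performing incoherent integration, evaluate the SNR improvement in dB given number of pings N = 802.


Gain = 5*log10(802) = 14.52

14.52 dB


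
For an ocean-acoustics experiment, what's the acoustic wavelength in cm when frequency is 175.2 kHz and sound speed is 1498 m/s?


lambda = c/f = 1498 / 175200 = 0.0086 m = 0.86 cm

0.86 cm


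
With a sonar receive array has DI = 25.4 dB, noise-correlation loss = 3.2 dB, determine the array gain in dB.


22.2 dB


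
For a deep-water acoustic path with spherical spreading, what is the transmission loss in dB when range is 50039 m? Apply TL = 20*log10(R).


93.99 dB


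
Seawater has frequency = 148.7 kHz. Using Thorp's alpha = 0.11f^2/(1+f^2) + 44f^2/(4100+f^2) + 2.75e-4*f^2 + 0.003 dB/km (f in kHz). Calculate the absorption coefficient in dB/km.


43.311 dB/km


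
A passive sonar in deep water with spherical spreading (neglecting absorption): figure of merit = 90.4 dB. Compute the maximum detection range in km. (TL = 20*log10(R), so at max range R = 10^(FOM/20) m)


33.11 km


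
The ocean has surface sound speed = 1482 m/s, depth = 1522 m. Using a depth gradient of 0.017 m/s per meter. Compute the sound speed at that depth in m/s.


1507.874 m/s


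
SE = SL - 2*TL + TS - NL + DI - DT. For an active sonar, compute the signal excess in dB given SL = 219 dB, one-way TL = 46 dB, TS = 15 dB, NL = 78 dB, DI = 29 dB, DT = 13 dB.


SE = SL - 2*TL + TS - NL + DI - DT = 219 - 2*46 + (15) - 78 + 29 - 13 = 80

80 dB


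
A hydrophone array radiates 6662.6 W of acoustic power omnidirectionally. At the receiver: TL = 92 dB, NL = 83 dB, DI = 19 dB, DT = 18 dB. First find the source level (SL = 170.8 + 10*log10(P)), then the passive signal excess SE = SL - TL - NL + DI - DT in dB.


Step 1: SL = 170.8 + 10*log10(6662.6) = 209.04 dB
Step 2: SE = SL - TL - NL + DI - DT = 209.04 - 92 - 83 + 19 - 18 = 35.04

35.04 dB


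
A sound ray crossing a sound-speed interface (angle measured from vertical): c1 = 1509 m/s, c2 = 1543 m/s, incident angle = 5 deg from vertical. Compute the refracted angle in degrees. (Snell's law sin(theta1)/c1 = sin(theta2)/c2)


5.11 deg


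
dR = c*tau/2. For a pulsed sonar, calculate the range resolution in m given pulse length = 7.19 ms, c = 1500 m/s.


dR = c*tau/2 = 1500 * 7.19e-3 / 2 = 5.3925

5.3925 m


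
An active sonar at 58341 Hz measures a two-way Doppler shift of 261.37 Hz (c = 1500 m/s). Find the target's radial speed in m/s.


From fd = 2*f*v/c, v = c*fd/(2*f) = 1500 * 261.37 / (2*58341) = 3.36

3.36 m/s


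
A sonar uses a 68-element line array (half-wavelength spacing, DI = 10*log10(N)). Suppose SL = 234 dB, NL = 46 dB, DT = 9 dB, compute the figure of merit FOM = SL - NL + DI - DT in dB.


Step 1: DI = 10*log10(68) = 18.33 dB
Step 2: FOM = SL - NL + DI - DT = 234 - 46 + 18.33 - 9 = 197.33

197.33 dB


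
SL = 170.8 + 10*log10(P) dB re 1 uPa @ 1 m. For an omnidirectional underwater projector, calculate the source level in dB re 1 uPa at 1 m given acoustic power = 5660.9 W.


SL = 170.8 + 10*log10(5660.9) = 170.8 + 37.53 = 208.33

208.33 dB


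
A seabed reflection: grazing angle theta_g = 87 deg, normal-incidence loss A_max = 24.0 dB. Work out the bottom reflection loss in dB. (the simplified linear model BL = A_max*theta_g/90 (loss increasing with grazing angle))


BL = A_max * theta_g / 90 = 24.0 * 87 / 90 = 23.2

23.2 dB


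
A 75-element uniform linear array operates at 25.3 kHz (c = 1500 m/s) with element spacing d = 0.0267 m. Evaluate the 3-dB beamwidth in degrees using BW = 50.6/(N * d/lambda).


Step 1: lambda = 1500/25300 = 0.05929 m
Step 2: d/lambda = 0.0267/0.05929 = 0.4503
Step 3: BW = 50.6/(N * d/lambda) = 50.6/(75 * 0.4503) = 1.5

1.5 deg


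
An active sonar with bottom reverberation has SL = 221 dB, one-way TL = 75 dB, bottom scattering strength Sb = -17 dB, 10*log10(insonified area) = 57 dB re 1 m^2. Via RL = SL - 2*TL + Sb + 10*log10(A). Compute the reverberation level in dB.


RL = SL - 2*TL + Sb + 10*log10(A) = 221 - 2*75 + (-17) + 57 = 111

111 dB


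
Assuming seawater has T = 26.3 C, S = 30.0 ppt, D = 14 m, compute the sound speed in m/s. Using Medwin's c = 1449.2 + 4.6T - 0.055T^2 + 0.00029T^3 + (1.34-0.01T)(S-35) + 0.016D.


c = 1449.2 + 4.6*26.3 - 0.055*26.3^2 + 0.00029*26.3^3 + (1.34 - 0.01*26.3)*(30.0 - 35) + 0.016*14 = 1532.25

1532.25 m/s


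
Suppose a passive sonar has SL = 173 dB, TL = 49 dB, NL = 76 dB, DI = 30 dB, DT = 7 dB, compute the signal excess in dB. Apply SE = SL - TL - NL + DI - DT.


SE = SL - TL - NL + DI - DT = 173 - 49 - 76 + 30 - 7 = 71

71 dB


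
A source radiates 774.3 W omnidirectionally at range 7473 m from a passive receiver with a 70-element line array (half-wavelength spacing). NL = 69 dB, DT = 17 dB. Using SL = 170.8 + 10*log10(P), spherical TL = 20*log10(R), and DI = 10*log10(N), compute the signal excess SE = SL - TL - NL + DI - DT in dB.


Step 1: SL = 170.8 + 10*log10(774.3) = 199.69 dB
Step 2: TL = 20*log10(7473) = 77.47 dB
Step 3: DI = 10*log10(70) = 18.45 dB
Step 4: SE = SL - TL - NL + DI - DT = 199.69 - 77.47 - 69 + 18.45 - 17 = 54.67

54.67 dB


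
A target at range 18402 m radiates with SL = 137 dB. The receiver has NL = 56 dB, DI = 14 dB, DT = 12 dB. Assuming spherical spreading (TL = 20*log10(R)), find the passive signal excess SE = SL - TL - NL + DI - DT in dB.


Step 1: TL = 20*log10(18402) = 85.3 dB
Step 2: SE = 137 - 85.3 - 56 + 14 - 12 = -2.3

-2.3 dB


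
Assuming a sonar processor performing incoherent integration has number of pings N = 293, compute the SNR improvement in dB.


Gain = 5*log10(293) = 12.33

12.33 dB


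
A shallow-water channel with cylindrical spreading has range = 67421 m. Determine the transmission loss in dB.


TL = 10*log10(67421) = 48.29

48.29 dB


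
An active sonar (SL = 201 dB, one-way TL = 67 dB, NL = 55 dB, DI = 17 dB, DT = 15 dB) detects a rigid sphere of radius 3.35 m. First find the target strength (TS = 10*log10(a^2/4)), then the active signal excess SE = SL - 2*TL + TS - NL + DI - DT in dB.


Step 1: TS = 10*log10(3.35^2/4) = 4.48 dB
Step 2: SE = SL - 2*TL + TS - NL + DI - DT = 201 - 2*67 + (4.48) - 55 + 17 - 15 = 18.48

18.48 dB


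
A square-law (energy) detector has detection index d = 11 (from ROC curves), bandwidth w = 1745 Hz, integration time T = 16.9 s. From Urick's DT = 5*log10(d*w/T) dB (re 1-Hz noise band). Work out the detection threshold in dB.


15.28 dB


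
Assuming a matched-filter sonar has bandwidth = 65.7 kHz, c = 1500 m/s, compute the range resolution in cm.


dR = c/(2*BW) = 1500 / (2 * 65.7e3) = 0.0114 m = 1.14 cm

1.14 cm


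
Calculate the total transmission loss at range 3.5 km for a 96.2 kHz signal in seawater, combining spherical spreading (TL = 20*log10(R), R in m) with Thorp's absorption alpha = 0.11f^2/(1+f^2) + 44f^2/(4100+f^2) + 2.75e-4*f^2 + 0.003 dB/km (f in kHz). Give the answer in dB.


186.9 dB


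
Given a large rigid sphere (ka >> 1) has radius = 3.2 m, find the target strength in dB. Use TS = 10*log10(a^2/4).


4.08 dB


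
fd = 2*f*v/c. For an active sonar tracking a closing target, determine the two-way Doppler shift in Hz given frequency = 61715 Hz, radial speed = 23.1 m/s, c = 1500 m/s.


fd = 2*f*v/c = 2 * 61715 * 23.1 / 1500 = 1900.82

1900.82 Hz


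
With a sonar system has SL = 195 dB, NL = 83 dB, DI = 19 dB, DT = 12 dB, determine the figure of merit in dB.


FOM = SL - NL + DI - DT = 195 - 83 + 19 - 12 = 119

119 dB


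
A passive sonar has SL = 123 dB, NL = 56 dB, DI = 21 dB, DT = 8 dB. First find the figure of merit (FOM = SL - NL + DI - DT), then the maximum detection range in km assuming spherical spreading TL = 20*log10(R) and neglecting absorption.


Step 1: FOM = SL - NL + DI - DT = 123 - 56 + 21 - 8 = 80 dB
Step 2: at max range FOM = TL = 20*log10(R), so R = 10^(80/20) = 10000.0 m = 10.0 km

10.0 km


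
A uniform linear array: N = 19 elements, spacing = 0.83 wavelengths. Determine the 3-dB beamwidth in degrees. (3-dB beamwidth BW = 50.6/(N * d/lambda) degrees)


BW = 50.6 / (19 * 0.83) = 50.6 / 15.77 = 3.21

3.21 deg


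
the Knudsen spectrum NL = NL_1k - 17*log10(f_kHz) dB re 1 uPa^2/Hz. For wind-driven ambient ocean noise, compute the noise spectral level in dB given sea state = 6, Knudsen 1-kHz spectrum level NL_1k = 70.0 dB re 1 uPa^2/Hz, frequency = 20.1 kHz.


NL = NL_1k - 17*log10(f_kHz) = 70.0 - 17*log10(20.1) = 70.0 - (22.15) = 47.85

47.85 dB


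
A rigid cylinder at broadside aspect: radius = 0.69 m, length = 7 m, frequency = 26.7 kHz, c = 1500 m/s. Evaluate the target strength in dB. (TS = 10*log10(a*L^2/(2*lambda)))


24.78 dB


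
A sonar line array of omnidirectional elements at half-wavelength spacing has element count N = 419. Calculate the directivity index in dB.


DI = 10*log10(419) = 26.22

26.22 dB


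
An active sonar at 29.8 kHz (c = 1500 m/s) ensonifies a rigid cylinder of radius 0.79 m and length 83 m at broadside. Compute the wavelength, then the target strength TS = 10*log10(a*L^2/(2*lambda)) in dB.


Step 1: lambda = c/f = 1500/29800 = 0.05034 m
Step 2: TS = 10*log10(a*L^2/(2*lambda)) = 10*log10(0.79*83^2/(2*0.05034)) = 47.33

47.33 dB


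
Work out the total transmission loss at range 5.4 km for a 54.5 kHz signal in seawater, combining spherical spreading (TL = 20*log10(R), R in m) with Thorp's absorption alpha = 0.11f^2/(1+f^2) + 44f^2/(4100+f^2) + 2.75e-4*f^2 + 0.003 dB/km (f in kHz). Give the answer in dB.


179.49 dB


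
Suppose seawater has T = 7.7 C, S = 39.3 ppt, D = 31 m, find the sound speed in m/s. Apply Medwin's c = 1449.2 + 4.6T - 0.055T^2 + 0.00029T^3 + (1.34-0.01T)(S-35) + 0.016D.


1487.42 m/s


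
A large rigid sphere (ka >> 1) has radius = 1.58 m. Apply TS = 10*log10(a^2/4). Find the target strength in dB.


TS = 10*log10(1.58^2 / 4) = 10*log10(0.6241) = -2.05

-2.05 dB


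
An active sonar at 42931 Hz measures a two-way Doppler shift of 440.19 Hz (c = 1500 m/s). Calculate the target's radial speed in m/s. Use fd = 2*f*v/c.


7.69 m/s


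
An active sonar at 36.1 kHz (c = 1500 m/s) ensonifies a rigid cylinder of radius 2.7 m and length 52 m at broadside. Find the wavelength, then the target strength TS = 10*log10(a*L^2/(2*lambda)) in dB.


Step 1: lambda = c/f = 1500/36100 = 0.04155 m
Step 2: TS = 10*log10(a*L^2/(2*lambda)) = 10*log10(2.7*52^2/(2*0.04155)) = 49.44

49.44 dB


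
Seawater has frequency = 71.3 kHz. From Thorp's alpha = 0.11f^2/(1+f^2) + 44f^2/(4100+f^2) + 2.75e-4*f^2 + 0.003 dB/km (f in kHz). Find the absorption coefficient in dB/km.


f^2 = 5083.69
alpha = 0.11*5083.69/(1+5083.69) + 44*5083.69/(4100+5083.69) + 2.75e-4*5083.69 + 0.003 = 25.867

25.867 dB/km


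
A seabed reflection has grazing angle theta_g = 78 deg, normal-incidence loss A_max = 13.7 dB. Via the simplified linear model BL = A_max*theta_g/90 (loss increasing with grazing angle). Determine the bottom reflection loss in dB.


BL = A_max * theta_g / 90 = 13.7 * 78 / 90 = 11.87

11.87 dB


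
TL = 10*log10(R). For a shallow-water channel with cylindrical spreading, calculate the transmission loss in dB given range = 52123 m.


47.17 dB


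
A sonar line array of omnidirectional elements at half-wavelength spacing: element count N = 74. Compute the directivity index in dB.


18.69 dB


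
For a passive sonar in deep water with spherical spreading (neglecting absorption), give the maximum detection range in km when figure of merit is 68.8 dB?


At max range FOM = TL, so 20*log10(R) = 68.8
R = 10^(68.8/20) = 2754.23 m = 2.75 km

2.75 km


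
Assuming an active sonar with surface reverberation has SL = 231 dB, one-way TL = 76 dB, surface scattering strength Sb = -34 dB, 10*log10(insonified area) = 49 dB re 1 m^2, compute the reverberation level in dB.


RL = SL - 2*TL + Sb + 10*log10(A) = 231 - 2*76 + (-34) + 49 = 94

94 dB


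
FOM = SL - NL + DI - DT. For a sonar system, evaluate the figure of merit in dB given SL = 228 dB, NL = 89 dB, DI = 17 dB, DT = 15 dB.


141 dB


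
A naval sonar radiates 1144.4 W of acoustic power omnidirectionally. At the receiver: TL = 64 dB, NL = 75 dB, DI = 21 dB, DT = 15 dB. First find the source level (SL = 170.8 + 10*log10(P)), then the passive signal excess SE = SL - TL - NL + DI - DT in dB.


Step 1: SL = 170.8 + 10*log10(1144.4) = 201.39 dB
Step 2: SE = SL - TL - NL + DI - DT = 201.39 - 64 - 75 + 21 - 15 = 68.39

68.39 dB


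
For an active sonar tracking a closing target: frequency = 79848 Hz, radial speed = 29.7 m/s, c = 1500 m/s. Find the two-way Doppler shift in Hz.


3161.98 Hz


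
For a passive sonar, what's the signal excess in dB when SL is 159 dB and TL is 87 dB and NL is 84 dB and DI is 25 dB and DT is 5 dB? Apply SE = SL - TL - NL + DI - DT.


SE = SL - TL - NL + DI - DT = 159 - 87 - 84 + 25 - 5 = 8

8 dB


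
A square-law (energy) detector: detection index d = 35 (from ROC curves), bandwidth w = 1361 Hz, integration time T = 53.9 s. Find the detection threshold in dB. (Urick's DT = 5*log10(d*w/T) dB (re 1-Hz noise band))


14.73 dB


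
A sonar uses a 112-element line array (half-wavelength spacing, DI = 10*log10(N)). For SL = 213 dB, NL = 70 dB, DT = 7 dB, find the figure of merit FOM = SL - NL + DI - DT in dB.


Step 1: DI = 10*log10(112) = 20.49 dB
Step 2: FOM = SL - NL + DI - DT = 213 - 70 + 20.49 - 7 = 156.49

156.49 dB


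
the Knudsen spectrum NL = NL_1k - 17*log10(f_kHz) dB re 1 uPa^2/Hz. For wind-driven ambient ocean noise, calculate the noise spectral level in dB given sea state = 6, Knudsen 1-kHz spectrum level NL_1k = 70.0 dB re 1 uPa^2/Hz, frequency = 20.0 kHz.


NL = NL_1k - 17*log10(f_kHz) = 70.0 - 17*log10(20.0) = 70.0 - (22.12) = 47.88

47.88 dB


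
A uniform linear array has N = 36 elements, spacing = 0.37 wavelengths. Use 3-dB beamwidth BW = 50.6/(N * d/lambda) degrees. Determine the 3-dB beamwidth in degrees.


3.8 deg


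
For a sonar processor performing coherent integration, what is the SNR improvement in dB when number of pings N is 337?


Gain = 10*log10(337) = 25.28

25.28 dB


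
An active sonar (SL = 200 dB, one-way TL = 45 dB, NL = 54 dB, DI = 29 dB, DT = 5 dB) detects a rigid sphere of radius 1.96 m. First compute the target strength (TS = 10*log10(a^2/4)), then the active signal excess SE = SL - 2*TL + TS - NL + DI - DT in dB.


Step 1: TS = 10*log10(1.96^2/4) = -0.18 dB
Step 2: SE = SL - 2*TL + TS - NL + DI - DT = 200 - 2*45 + (-0.18) - 54 + 29 - 5 = 79.82

79.82 dB


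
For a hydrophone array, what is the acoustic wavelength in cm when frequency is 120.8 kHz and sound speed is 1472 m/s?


lambda = c/f = 1472 / 120800 = 0.0122 m = 1.22 cm

1.22 cm


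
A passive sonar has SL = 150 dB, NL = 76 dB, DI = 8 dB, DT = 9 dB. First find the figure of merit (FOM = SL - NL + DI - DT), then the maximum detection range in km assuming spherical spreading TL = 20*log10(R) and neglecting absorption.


Step 1: FOM = SL - NL + DI - DT = 150 - 76 + 8 - 9 = 73 dB
Step 2: at max range FOM = TL = 20*log10(R), so R = 10^(73/20) = 4466.84 m = 4.47 km

4.47 km


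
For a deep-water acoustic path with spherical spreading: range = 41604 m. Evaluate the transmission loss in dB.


TL = 20*log10(41604) = 92.38

92.38 dB


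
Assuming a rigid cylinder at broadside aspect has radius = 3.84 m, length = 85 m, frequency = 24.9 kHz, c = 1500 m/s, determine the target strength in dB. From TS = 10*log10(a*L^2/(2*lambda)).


lambda = 1500/24900 = 0.06024 m
TS = 10*log10(3.84*85^2/(2*0.06024)) = 53.62

53.62 dB


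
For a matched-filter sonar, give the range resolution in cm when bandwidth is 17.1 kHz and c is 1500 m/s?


4.39 cm


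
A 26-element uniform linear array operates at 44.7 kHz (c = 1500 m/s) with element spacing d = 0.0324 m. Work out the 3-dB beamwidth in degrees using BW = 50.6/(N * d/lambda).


Step 1: lambda = 1500/44700 = 0.03356 m
Step 2: d/lambda = 0.0324/0.03356 = 0.9654
Step 3: BW = 50.6/(N * d/lambda) = 50.6/(26 * 0.9654) = 2.02

2.02 deg


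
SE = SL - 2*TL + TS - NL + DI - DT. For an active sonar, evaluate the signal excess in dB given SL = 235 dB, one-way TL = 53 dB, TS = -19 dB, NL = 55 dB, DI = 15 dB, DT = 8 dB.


SE = SL - 2*TL + TS - NL + DI - DT = 235 - 2*53 + (-19) - 55 + 15 - 8 = 62

62 dB


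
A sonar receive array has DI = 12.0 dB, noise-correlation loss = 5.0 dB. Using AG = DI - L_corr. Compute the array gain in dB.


7.0 dB


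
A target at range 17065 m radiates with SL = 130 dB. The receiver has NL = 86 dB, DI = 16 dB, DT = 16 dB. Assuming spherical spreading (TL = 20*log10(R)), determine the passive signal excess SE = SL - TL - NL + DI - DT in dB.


Step 1: TL = 20*log10(17065) = 84.64 dB
Step 2: SE = 130 - 84.64 - 86 + 16 - 16 = -40.64

-40.64 dB


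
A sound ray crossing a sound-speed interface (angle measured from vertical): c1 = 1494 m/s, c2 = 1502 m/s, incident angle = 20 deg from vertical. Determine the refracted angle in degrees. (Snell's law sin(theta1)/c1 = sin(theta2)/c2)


sin(theta2) = (c2/c1)*sin(theta1) = (1502/1494)*sin(20 deg) = 0.34385
theta2 = arcsin(0.34385) = 20.11

20.11 deg


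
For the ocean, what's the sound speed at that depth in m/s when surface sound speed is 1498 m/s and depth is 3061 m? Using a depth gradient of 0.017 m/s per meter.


1550.037 m/s


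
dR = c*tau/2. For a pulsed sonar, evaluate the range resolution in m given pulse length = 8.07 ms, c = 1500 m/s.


dR = c*tau/2 = 1500 * 8.07e-3 / 2 = 6.0525

6.0525 m


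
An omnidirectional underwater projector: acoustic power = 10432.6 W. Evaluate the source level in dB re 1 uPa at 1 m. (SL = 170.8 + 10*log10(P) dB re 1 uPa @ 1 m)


SL = 170.8 + 10*log10(10432.6) = 170.8 + 40.18 = 210.98

210.98 dB


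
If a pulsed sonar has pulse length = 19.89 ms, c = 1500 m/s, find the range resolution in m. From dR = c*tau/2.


14.9175 m


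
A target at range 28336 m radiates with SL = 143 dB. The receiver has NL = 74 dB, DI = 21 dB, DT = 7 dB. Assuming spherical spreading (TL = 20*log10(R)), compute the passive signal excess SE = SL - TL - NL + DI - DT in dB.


Step 1: TL = 20*log10(28336) = 89.05 dB
Step 2: SE = 143 - 89.05 - 74 + 21 - 7 = -6.05

-6.05 dB


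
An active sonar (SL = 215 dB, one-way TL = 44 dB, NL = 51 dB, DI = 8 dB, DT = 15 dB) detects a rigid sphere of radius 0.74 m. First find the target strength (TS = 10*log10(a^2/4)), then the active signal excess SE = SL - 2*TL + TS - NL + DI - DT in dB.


Step 1: TS = 10*log10(0.74^2/4) = -8.64 dB
Step 2: SE = SL - 2*TL + TS - NL + DI - DT = 215 - 2*44 + (-8.64) - 51 + 8 - 15 = 60.36

60.36 dB


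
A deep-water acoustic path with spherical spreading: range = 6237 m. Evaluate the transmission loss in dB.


TL = 20*log10(6237) = 75.9

75.9 dB


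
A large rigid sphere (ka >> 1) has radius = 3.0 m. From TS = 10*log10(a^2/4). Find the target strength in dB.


TS = 10*log10(3.0^2 / 4) = 10*log10(2.25) = 3.52

3.52 dB


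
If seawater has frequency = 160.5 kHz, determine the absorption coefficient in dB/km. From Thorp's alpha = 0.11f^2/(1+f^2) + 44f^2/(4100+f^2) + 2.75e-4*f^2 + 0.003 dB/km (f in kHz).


f^2 = 25760.25
alpha = 0.11*25760.25/(1+25760.25) + 44*25760.25/(4100+25760.25) + 2.75e-4*25760.25 + 0.003 = 45.156

45.156 dB/km


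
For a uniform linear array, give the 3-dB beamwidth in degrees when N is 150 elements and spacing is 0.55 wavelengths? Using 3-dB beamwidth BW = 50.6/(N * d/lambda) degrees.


BW = 50.6 / (150 * 0.55) = 50.6 / 82.5 = 0.61

0.61 deg


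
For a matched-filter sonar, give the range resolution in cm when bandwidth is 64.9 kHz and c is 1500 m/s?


1.16 cm


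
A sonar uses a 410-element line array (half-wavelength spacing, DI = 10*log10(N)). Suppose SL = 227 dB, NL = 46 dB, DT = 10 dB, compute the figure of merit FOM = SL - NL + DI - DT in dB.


Step 1: DI = 10*log10(410) = 26.13 dB
Step 2: FOM = SL - NL + DI - DT = 227 - 46 + 26.13 - 10 = 197.13

197.13 dB


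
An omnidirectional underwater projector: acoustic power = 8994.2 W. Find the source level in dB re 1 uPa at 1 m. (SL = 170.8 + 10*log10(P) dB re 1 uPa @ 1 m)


SL = 170.8 + 10*log10(8994.2) = 170.8 + 39.54 = 210.34

210.34 dB


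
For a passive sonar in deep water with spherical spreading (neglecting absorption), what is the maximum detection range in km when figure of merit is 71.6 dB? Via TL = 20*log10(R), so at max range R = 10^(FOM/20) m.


At max range FOM = TL, so 20*log10(R) = 71.6
R = 10^(71.6/20) = 3801.89 m = 3.8 km

3.8 km


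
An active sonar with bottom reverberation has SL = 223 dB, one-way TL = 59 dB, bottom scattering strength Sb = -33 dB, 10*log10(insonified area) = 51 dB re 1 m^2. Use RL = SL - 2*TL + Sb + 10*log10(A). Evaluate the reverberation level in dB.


RL = SL - 2*TL + Sb + 10*log10(A) = 223 - 2*59 + (-33) + 51 = 123

123 dB


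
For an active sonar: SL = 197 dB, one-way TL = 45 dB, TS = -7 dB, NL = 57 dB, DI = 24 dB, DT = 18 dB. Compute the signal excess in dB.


49 dB


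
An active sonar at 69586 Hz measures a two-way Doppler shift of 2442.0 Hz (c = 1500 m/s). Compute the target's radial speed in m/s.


26.32 m/s


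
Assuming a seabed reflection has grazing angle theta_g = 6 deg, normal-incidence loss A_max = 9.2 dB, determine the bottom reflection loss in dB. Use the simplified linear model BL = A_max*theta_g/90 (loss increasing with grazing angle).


BL = A_max * theta_g / 90 = 9.2 * 6 / 90 = 0.61

0.61 dB


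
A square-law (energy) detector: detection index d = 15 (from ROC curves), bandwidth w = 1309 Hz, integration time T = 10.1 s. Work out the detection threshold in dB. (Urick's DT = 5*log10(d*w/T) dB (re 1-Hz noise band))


16.44 dB


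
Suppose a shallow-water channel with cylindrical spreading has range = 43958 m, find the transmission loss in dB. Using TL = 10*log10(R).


TL = 10*log10(43958) = 46.43

46.43 dB


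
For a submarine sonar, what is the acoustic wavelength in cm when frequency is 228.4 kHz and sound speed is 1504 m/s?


lambda = c/f = 1504 / 228400 = 0.0066 m = 0.66 cm

0.66 cm


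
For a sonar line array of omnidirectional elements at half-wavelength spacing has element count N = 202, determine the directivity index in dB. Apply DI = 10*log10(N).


DI = 10*log10(202) = 23.05

23.05 dB


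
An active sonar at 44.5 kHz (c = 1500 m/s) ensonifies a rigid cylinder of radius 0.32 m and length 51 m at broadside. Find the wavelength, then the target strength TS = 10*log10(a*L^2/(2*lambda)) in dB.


Step 1: lambda = c/f = 1500/44500 = 0.03371 m
Step 2: TS = 10*log10(a*L^2/(2*lambda)) = 10*log10(0.32*51^2/(2*0.03371)) = 40.92

40.92 dB


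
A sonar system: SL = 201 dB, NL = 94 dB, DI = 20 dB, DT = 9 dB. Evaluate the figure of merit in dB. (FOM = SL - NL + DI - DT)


118 dB


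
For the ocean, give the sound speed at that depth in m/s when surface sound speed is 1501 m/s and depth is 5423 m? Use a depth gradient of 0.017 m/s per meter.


c = 1501 + 0.017 * 5423 = 1593.191

1593.191 m/s


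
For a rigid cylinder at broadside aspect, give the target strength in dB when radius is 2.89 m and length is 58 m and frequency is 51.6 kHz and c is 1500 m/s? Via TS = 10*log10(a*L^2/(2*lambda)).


52.23 dB


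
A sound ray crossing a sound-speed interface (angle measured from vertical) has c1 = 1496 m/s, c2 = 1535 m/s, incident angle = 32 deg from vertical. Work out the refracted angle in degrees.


32.94 deg


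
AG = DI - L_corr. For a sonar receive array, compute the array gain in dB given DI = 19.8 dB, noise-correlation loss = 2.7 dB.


AG = DI - L_corr = 19.8 - 2.7 = 17.1

17.1 dB


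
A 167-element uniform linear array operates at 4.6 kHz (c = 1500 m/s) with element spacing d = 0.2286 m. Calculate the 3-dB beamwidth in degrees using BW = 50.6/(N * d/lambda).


0.43 deg


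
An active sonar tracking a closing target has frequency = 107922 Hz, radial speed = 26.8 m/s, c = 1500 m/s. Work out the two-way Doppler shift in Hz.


3856.41 Hz


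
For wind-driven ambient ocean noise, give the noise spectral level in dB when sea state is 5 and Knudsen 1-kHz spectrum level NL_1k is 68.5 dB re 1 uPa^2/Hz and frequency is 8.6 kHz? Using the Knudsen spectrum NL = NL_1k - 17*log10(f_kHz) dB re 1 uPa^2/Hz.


52.61 dB


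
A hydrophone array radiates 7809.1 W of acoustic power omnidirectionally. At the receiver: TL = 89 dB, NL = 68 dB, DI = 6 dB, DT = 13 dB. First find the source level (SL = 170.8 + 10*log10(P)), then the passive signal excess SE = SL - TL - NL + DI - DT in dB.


Step 1: SL = 170.8 + 10*log10(7809.1) = 209.73 dB
Step 2: SE = SL - TL - NL + DI - DT = 209.73 - 89 - 68 + 6 - 13 = 45.73

45.73 dB


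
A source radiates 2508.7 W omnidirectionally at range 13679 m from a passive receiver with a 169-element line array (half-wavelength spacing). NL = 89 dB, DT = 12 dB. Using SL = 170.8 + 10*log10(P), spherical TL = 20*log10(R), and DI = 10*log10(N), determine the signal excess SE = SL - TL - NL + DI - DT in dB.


Step 1: SL = 170.8 + 10*log10(2508.7) = 204.79 dB
Step 2: TL = 20*log10(13679) = 82.72 dB
Step 3: DI = 10*log10(169) = 22.28 dB
Step 4: SE = SL - TL - NL + DI - DT = 204.79 - 82.72 - 89 + 22.28 - 12 = 43.35

43.35 dB


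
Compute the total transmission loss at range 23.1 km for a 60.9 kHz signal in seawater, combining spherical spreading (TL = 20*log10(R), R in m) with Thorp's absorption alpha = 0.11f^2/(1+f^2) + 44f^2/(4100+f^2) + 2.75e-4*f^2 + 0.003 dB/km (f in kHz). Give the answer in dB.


Step 1 (Thorp): alpha = 0.11*3708.81/(1+3708.81) + 44*3708.81/(4100+3708.81) + 2.75e-4*3708.81 + 0.003 = 22.0308 dB/km
Step 2: TL_spread = 20*log10(23100) = 87.27 dB
Step 3: TL_abs = alpha*R = 22.0308 * 23.1 = 508.91 dB
Step 4: TL_total = 87.27 + 508.91 = 596.18

596.18 dB


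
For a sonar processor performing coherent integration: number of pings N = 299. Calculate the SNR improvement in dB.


Gain = 10*log10(299) = 24.76

24.76 dB


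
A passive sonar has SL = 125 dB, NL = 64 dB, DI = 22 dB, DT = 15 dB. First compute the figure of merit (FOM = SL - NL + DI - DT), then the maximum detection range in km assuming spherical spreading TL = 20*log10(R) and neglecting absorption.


Step 1: FOM = SL - NL + DI - DT = 125 - 64 + 22 - 15 = 68 dB
Step 2: at max range FOM = TL = 20*log10(R), so R = 10^(68/20) = 2511.89 m = 2.51 km

2.51 km


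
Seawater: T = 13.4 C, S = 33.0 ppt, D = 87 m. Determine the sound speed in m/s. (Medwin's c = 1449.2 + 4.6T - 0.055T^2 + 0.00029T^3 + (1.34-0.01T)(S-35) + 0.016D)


c = 1449.2 + 4.6*13.4 - 0.055*13.4^2 + 0.00029*13.4^3 + (1.34 - 0.01*13.4)*(33.0 - 35) + 0.016*87 = 1500.64

1500.64 m/s


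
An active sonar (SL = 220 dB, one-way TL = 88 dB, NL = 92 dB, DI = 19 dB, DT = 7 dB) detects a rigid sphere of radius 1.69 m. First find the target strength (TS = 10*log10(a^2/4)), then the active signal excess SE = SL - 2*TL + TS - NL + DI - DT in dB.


Step 1: TS = 10*log10(1.69^2/4) = -1.46 dB
Step 2: SE = SL - 2*TL + TS - NL + DI - DT = 220 - 2*88 + (-1.46) - 92 + 19 - 7 = -37.46

-37.46 dB


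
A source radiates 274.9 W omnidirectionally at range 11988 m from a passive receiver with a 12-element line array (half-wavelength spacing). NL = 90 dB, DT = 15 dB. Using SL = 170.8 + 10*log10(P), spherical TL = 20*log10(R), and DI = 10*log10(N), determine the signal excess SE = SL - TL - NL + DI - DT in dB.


Step 1: SL = 170.8 + 10*log10(274.9) = 195.19 dB
Step 2: TL = 20*log10(11988) = 81.57 dB
Step 3: DI = 10*log10(12) = 10.79 dB
Step 4: SE = SL - TL - NL + DI - DT = 195.19 - 81.57 - 90 + 10.79 - 15 = 19.41

19.41 dB


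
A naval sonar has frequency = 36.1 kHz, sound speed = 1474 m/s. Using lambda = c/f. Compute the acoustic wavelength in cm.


lambda = c/f = 1474 / 36100 = 0.0408 m = 4.08 cm

4.08 cm
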